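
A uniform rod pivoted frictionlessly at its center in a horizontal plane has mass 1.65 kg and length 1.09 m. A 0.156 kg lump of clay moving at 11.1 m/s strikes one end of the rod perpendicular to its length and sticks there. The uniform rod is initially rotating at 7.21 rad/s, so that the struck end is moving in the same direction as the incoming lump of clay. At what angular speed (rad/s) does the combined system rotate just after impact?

|ω_f| ≈ 10.1 rad/s

The axle reaction passes through the pivot and exerts no torque about it; angular momentum about the pivot is conserved through the impact.
I_p = (1/12)(1.65)(1.09)² = 0.1634 kg·m². Taking the sense of the lump of clay's angular momentum as positive, L_{lump} = m v R = (0.156)(11.1)(1.09/2) = 0.9437 kg·m²/s.
L_i = +I_p ω_p + m v R = +(0.1634)(7.21) + 0.9437 = 2.122 kg·m²/s.
After sticking, I_f = I_p + m R² = 0.1634 + (0.156)(1.09/2)² = 0.2097 kg·m².
ω_f = L_i / I_f = 2.122 / 0.2097 = 10.12 rad/s.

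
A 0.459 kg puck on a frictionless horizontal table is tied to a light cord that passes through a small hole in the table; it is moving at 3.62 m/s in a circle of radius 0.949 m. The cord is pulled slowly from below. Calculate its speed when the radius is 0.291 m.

The only horizontal force on the mass is along the cord (radial), so it exerts no torque about the hole and angular momentum m v r is conserved.
v₂ = v₁ r₁ / r₂ = (3.62)(0.949) / (0.291) = 11.81 m/s.

v₂ ≈ 11.8 m/s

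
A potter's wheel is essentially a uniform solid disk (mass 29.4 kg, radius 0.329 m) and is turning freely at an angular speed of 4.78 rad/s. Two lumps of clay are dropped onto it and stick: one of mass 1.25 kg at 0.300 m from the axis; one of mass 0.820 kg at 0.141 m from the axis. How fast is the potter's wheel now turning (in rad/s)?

The added mass arrives with no angular momentum about the axis, and any external torque about the axis is negligible, so the system's angular momentum is conserved.
I_p = ½(29.4)(0.329)² = 1.591 kg·m².
Added inertia Σmr² = (1.25)(0.300)² + (0.820)(0.141)² = 0.1288 kg·m²; I_f = 1.591 + 0.1288 = 1.720 kg·m².
ω_f = I_p ω_i / I_f = (1.591)(4.78) / 1.720 = 4.422 rad/s.

ω_f ≈ 4.42 rad/s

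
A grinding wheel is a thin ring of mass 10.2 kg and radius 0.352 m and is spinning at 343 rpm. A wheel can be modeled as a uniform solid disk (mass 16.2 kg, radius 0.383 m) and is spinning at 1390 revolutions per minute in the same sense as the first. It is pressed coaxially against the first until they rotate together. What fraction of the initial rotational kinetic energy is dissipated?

No external torque acts about the common axis, so total angular momentum is conserved.
Moments of inertia: I_A = (10.2)(0.352)² = 1.264 kg·m²; I_B = ½(16.2)(0.383)² = 1.188 kg·m².
Taking A's sense as positive: L = (1.264)(343) + (1.188)(1390) = 2085 kg·m²·rpm.
Combined I = 1.264 + 1.188 = 2.452 kg·m².
ω_f = L / I = 2085 / 2.452 = 850.4 rpm.
KE_i = ½ΣIω² = 13400 J; KE_f = ½(2.452)(89.05)² = 9722 J.
Fraction dissipated = (KE_i − KE_f)/KE_i = 0.2746.

fraction ≈ 0.275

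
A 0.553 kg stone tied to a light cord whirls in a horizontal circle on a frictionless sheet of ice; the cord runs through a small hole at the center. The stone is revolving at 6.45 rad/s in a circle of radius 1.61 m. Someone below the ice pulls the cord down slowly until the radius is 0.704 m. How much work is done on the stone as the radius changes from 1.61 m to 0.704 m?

W ≈ 126 J

The constraining force is radial, so m r² ω about the center is conserved.
ω₂ = ω₁ (r₁/r₂)² = (6.45)(1.61/0.704)² = 33.73 rad/s.
W = ΔKE = ½m(v₂² − v₁²) = 126.1 J.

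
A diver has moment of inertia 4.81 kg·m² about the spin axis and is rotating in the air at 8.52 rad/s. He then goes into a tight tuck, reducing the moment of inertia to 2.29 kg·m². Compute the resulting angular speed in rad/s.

Angular momentum about the spin axis is conserved since the torque about it is zero.
ω₂ = I₁ω₁ / I₂ = (4.810)(8.52 rad/s) / (2.290) = 17.90 rad/s.

ω₂ ≈ 17.9 rad/s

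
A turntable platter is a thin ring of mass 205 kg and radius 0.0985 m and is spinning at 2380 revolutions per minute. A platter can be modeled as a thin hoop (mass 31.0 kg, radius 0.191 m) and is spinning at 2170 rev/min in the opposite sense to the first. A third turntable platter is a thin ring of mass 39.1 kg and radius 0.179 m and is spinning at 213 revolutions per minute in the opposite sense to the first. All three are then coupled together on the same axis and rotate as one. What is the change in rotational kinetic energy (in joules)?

ΔKE ≈ -86200 J

The coupling torques are internal; angular momentum about the shared axis is conserved.
Moments of inertia: I_A = (205)(0.0985)² = 1.989 kg·m²; I_B = (31.0)(0.191)² = 1.131 kg·m²; I_C = (39.1)(0.179)² = 1.253 kg·m².
Taking A's sense as positive: L = (1.989)(2380) − (1.131)(2170) − (1.253)(213) = 2013 kg·m²·rpm.
Combined I = 1.989 + 1.131 + 1.253 = 4.373 kg·m².
ω_f = L / I = 2013 / 4.373 = 460.3 rpm.
KE_i = ½ΣIω² = 91290 J; KE_f = ½(4.373)(48.20)² = 5080 J.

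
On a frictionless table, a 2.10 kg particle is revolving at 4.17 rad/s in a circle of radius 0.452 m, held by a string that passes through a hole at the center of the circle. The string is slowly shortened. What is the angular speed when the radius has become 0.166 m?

No torque about the axis ⇒ m r₁² ω₁ = m r₂² ω₂.
ω₂ = ω₁ (r₁/r₂)² = (4.17)(0.452/0.166)² = 30.92 rad/s.

ω₂ ≈ 30.9 rad/s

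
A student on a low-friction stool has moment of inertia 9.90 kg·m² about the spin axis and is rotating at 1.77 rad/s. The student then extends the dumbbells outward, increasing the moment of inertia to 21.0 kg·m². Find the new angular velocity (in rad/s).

With no external torque about the axis, L is conserved: I₁ω₁ = I₂ω₂.
ω₂ = I₁ω₁ / I₂ = (9.900)(1.77 rad/s) / (21.00) = 0.8344 rad/s.

ω₂ ≈ 0.834 rad/s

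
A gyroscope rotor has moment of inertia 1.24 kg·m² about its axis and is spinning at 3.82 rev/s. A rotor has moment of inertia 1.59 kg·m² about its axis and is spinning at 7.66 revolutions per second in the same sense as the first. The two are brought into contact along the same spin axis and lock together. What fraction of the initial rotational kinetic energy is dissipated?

No external torque acts about the common axis, so total angular momentum is conserved.
Taking A's sense as positive: L = (1.240)(3.82) + (1.590)(7.66) = 16.92 kg·m²·rev/s.
Combined I = 1.240 + 1.590 = 2.830 kg·m².
ω_f = L / I = 16.92 / 2.830 = 5.977 rev/s.
KE_i = ½ΣIω² = 2199 J; KE_f = ½(2.830)(37.56)² = 1996 J.
Fraction dissipated = (KE_i − KE_f)/KE_i = 0.09223.

fraction ≈ 0.0922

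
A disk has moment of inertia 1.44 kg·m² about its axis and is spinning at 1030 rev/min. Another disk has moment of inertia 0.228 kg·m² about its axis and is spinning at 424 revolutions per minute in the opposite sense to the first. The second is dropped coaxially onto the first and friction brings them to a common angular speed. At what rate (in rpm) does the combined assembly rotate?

The coupling torques are internal; angular momentum about the shared axis is conserved.
Taking A's sense as positive: L = (1.440)(1030) − (0.2280)(424) = 1387 kg·m²·rpm.
Combined I = 1.440 + 0.2280 = 1.668 kg·m².
ω_f = L / I = 1387 / 1.668 = 831.3 rpm.

|ω_f| ≈ 831 rpm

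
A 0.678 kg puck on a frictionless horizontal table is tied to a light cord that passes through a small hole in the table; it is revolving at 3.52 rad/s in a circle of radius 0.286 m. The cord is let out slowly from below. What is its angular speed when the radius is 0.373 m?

ω₂ ≈ 2.07 rad/s

No torque about the axis ⇒ m r₁² ω₁ = m r₂² ω₂.
ω₂ = ω₁ (r₁/r₂)² = (3.52)(0.286/0.373)² = 2.069 rad/s.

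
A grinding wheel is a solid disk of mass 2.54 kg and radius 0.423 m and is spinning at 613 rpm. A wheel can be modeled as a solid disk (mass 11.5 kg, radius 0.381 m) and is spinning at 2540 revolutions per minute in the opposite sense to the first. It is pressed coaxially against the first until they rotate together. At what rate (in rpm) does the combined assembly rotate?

The coupling torques are internal; angular momentum about the shared axis is conserved.
Moments of inertia: I_A = ½(2.54)(0.423)² = 0.2272 kg·m²; I_B = ½(11.5)(0.381)² = 0.8347 kg·m².
Taking A's sense as positive: L = (0.2272)(613) − (0.8347)(2540) = -1981 kg·m²·rpm.
Combined I = 0.2272 + 0.8347 = 1.062 kg·m².
ω_f = L / I = -1981 / 1.062 = -1865 rpm.

|ω_f| ≈ 1870 rpm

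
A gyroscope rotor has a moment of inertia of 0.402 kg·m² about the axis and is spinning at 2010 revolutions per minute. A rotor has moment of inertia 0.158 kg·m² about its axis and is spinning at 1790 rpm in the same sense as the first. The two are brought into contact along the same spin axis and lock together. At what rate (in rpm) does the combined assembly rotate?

The coupling torques are internal; angular momentum about the shared axis is conserved.
Taking A's sense as positive: L = (0.4020)(2010) + (0.1580)(1790) = 1091 kg·m²·rpm.
Combined I = 0.4020 + 0.1580 = 0.5600 kg·m².
ω_f = L / I = 1091 / 0.5600 = 1948 rpm.

|ω_f| ≈ 1950 rpm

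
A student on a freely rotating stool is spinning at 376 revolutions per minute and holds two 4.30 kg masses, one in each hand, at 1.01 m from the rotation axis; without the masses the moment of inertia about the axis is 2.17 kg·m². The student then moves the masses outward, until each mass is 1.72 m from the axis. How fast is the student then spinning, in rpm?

No external torque acts about the spin axis, so angular momentum is conserved.
I₁ = 2.17 + 2(4.30)(1.01)² = 10.94 kg·m²; I₂ = 2.17 + 2(4.30)(1.72)² = 27.61 kg·m².
ω₂ = I₁ω₁ / I₂ = (10.94)(376 rpm) / (27.61) = 149.0 rpm.

ω₂ ≈ 149 rpm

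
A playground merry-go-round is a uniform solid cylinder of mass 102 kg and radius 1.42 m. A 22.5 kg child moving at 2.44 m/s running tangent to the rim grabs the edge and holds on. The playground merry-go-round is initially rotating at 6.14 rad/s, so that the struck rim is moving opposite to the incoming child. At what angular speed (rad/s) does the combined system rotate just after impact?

About the axle the impulsive forces during the collision are internal, so angular momentum about that axis is conserved.
I_p = ½(102)(1.42)² = 102.8 kg·m². Taking the sense of the child's angular momentum as positive, L_{child} = m v R = (22.5)(2.44)(1.42) = 77.96 kg·m²/s.
L_i = −I_p ω_p + m v R = −(102.8)(6.14) + 77.96 = -553.5 kg·m²/s.
After sticking, I_f = I_p + m R² = 102.8 + (22.5)(1.42)² = 148.2 kg·m².
ω_f = L_i / I_f = -553.5 / 148.2 = -3.734 rad/s.

|ω_f| ≈ 3.73 rad/s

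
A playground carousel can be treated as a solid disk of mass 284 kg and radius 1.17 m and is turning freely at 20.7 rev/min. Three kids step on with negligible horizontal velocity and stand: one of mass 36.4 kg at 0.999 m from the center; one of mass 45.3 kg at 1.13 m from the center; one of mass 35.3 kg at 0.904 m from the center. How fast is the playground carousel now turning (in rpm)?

The added mass arrives with no angular momentum about the center, and any external torque about the center is negligible, so the system's angular momentum is conserved.
I_p = ½(284)(1.17)² = 194.4 kg·m².
Added inertia Σmr² = (36.4)(0.999)² + (45.3)(1.13)² + (35.3)(0.904)² = 123.0 kg·m²; I_f = 194.4 + 123.0 = 317.4 kg·m².
ω_f = I_p ω_i / I_f = (194.4)(20.7) / 317.4 = 12.68 rpm.

ω_f ≈ 12.7 rpm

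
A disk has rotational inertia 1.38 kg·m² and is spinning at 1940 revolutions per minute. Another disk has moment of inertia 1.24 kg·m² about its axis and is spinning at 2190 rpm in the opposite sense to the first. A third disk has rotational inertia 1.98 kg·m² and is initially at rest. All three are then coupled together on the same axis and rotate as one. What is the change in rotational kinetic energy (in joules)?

No external torque acts about the common axis, so total angular momentum is conserved.
Taking A's sense as positive: L = (1.380)(1940) − (1.240)(2190) = -38.40 kg·m²·rpm.
Combined I = 1.380 + 1.240 + 1.980 = 4.600 kg·m².
ω_f = L / I = -38.40 / 4.600 = -8.348 rpm.
KE_i = ½ΣIω² = 61090 J; KE_f = ½(4.600)(0.8742)² = 1.758 J.

ΔKE ≈ -61100 J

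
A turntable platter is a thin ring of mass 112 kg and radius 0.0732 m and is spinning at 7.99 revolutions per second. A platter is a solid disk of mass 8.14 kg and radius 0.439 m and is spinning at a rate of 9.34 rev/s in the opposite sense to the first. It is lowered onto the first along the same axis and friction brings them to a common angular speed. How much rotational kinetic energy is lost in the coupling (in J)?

No external torque acts about the common axis, so total angular momentum is conserved.
Moments of inertia: I_A = (112)(0.0732)² = 0.6001 kg·m²; I_B = ½(8.14)(0.439)² = 0.7844 kg·m².
Taking A's sense as positive: L = (0.6001)(7.99) − (0.7844)(9.34) = -2.531 kg·m²·rev/s.
Combined I = 0.6001 + 0.7844 = 1.384 kg·m².
ω_f = L / I = -2.531 / 1.384 = -1.828 rev/s.
KE_i = ½ΣIω² = 2107 J; KE_f = ½(1.384)(11.49)² = 91.34 J.

ΔKE lost ≈ 2020 J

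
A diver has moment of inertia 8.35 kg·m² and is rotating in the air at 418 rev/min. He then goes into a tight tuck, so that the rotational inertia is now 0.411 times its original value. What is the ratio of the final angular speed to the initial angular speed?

No external torque acts about the spin axis, so angular momentum is conserved.
I₂ = 0.411 × 8.35 = 3.432 kg·m².
ω₂/ω₁ = I₁/I₂ = 8.350 / 3.432 = 2.433.

ω₂/ω₁ ≈ 2.43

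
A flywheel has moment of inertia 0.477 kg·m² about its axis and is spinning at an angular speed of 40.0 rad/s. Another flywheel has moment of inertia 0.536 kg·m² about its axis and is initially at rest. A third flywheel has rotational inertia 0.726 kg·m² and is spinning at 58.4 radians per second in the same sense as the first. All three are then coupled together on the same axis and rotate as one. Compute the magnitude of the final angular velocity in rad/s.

|ω_f| ≈ 35.4 rad/s

No external torque acts about the common axis, so total angular momentum is conserved.
Taking A's sense as positive: L = (0.4770)(40.0) + (0.7260)(58.4) = 61.48 kg·m²·rad/s.
Combined I = 0.4770 + 0.5360 + 0.7260 = 1.739 kg·m².
ω_f = L / I = 61.48 / 1.739 = 35.35 rad/s.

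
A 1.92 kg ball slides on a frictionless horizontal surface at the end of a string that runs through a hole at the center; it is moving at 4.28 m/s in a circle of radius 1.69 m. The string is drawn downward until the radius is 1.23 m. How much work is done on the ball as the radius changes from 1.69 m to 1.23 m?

Central (radial) force ⇒ zero torque about the center ⇒ m v r is constant.
v₂ = v₁ r₁ / r₂ = (4.28)(1.69) / (1.23) = 5.881 m/s.
W = ΔKE = ½m(v₂² − v₁²) = 15.61 J.

W ≈ 15.6 J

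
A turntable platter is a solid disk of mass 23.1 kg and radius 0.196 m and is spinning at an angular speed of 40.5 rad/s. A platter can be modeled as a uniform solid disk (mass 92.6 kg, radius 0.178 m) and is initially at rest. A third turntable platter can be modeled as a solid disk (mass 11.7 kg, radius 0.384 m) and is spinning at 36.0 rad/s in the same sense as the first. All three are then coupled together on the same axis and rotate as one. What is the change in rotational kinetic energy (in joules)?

ΔKE ≈ -490 J

No external torque acts about the common axis, so total angular momentum is conserved.
Moments of inertia: I_A = ½(23.1)(0.196)² = 0.4437 kg·m²; I_B = ½(92.6)(0.178)² = 1.467 kg·m²; I_C = ½(11.7)(0.384)² = 0.8626 kg·m².
Taking A's sense as positive: L = (0.4437)(40.5) + (0.8626)(36.0) = 49.02 kg·m²·rad/s.
Combined I = 0.4437 + 1.467 + 0.8626 = 2.773 kg·m².
ω_f = L / I = 49.02 / 2.773 = 17.68 rad/s.
KE_i = ½ΣIω² = 922.9 J; KE_f = ½(2.773)(17.68)² = 433.3 J.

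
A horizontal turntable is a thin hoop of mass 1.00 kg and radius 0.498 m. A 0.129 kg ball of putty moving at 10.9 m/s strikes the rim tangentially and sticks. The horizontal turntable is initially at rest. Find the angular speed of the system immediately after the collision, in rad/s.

|ω_f| ≈ 2.50 rad/s

About the axle the impulsive forces during the collision are internal, so angular momentum about that axis is conserved.
I_p = (1.00)(0.498)² = 0.2480 kg·m². Taking the sense of the ball of putty's angular momentum as positive, L_{ball} = m v R = (0.129)(10.9)(0.498) = 0.7002 kg·m²/s.
L_i = 0 + 0.7002 = 0.7002 kg·m²/s.
After sticking, I_f = I_p + m R² = 0.2480 + (0.129)(0.498)² = 0.2800 kg·m².
ω_f = L_i / I_f = 0.7002 / 0.2800 = 2.501 rad/s.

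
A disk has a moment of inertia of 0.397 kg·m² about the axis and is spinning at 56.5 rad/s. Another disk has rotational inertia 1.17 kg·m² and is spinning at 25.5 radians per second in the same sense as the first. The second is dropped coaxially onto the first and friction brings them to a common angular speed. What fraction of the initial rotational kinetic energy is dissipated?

The coupling torques are internal; angular momentum about the shared axis is conserved.
Taking A's sense as positive: L = (0.3970)(56.5) + (1.170)(25.5) = 52.27 kg·m²·rad/s.
Combined I = 0.3970 + 1.170 = 1.567 kg·m².
ω_f = L / I = 52.27 / 1.567 = 33.35 rad/s.
KE_i = ½ΣIω² = 1014 J; KE_f = ½(1.567)(33.35)² = 871.6 J.
Fraction dissipated = (KE_i − KE_f)/KE_i = 0.1405.

fraction ≈ 0.140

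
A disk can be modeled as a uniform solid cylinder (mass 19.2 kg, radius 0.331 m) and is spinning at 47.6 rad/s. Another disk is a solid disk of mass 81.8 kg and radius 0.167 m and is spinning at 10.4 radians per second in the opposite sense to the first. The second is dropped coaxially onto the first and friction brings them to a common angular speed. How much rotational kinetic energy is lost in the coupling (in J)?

ΔKE lost ≈ 920 J

The coupling torques are internal; angular momentum about the shared axis is conserved.
Moments of inertia: I_A = ½(19.2)(0.331)² = 1.052 kg·m²; I_B = ½(81.8)(0.167)² = 1.141 kg·m².
Taking A's sense as positive: L = (1.052)(47.6) − (1.141)(10.4) = 38.20 kg·m²·rad/s.
Combined I = 1.052 + 1.141 = 2.192 kg·m².
ω_f = L / I = 38.20 / 2.192 = 17.42 rad/s.
KE_i = ½ΣIω² = 1253 J; KE_f = ½(2.192)(17.42)² = 332.8 J.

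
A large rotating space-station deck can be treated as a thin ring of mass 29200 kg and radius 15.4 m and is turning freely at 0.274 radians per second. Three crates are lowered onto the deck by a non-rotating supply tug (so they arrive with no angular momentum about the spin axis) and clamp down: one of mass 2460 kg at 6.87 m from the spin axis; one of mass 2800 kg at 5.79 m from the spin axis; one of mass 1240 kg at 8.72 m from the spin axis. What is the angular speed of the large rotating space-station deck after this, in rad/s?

No external torque acts about the spin axis; L_before = L_after.
I_p = (29200)(15.4)² = 6.925e+06 kg·m².
Added inertia Σmr² = (2460)(6.87)² + (2800)(5.79)² + (1240)(8.72)² = 3.043e+05 kg·m²; I_f = 6.925e+06 + 3.043e+05 = 7.229e+06 kg·m².
ω_f = I_p ω_i / I_f = (6.925e+06)(0.274) / 7.229e+06 = 0.2625 rad/s.

ω_f ≈ 0.262 rad/s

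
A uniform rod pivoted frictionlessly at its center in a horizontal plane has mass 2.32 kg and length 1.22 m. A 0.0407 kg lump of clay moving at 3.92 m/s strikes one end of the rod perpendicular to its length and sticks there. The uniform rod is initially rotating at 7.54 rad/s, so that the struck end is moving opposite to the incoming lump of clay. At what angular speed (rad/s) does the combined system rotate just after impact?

The axle reaction passes through the pivot and exerts no torque about it; angular momentum about the pivot is conserved through the impact.
I_p = (1/12)(2.32)(1.22)² = 0.2878 kg·m². Taking the sense of the lump of clay's angular momentum as positive, L_{lump} = m v R = (0.0407)(3.92)(1.22/2) = 0.09732 kg·m²/s.
L_i = −I_p ω_p + m v R = −(0.2878)(7.54) + 0.09732 = -2.072 kg·m²/s.
After sticking, I_f = I_p + m R² = 0.2878 + (0.0407)(1.22/2)² = 0.3029 kg·m².
ω_f = L_i / I_f = -2.072 / 0.3029 = -6.842 rad/s.

|ω_f| ≈ 6.84 rad/s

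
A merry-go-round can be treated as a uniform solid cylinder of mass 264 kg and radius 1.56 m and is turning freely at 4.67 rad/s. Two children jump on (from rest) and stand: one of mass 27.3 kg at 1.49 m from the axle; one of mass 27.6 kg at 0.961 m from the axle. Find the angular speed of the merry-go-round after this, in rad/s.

ω_f ≈ 3.68 rad/s

The added mass arrives with no angular momentum about the axle, and any external torque about the axle is negligible, so the system's angular momentum is conserved.
I_p = ½(264)(1.56)² = 321.2 kg·m².
Added inertia Σmr² = (27.3)(1.49)² + (27.6)(0.961)² = 86.10 kg·m²; I_f = 321.2 + 86.10 = 407.3 kg·m².
ω_f = I_p ω_i / I_f = (321.2)(4.67) / 407.3 = 3.683 rad/s.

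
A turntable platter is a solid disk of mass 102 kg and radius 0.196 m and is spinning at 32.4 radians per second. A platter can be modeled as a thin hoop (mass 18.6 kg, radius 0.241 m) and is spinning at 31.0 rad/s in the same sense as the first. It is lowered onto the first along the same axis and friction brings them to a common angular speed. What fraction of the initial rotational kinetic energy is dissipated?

The coupling torques are internal; angular momentum about the shared axis is conserved.
Moments of inertia: I_A = ½(102)(0.196)² = 1.959 kg·m²; I_B = (18.6)(0.241)² = 1.080 kg·m².
Taking A's sense as positive: L = (1.959)(32.4) + (1.080)(31.0) = 96.97 kg·m²·rad/s.
Combined I = 1.959 + 1.080 = 3.040 kg·m².
ω_f = L / I = 96.97 / 3.040 = 31.90 rad/s.
KE_i = ½ΣIω² = 1547 J; KE_f = ½(3.040)(31.90)² = 1547 J.
Fraction dissipated = (KE_i − KE_f)/KE_i = 0.0004410.

fraction ≈ 0.000441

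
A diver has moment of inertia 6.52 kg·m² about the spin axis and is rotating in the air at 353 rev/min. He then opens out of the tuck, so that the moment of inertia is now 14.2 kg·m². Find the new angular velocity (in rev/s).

ω₂ ≈ 2.70 rev/s

No external torque acts about the spin axis, so angular momentum is conserved.
ω₂ = I₁ω₁ / I₂ = (6.520)(353 rpm) / (14.20) = 162.1 rpm = 2.701 rev/s.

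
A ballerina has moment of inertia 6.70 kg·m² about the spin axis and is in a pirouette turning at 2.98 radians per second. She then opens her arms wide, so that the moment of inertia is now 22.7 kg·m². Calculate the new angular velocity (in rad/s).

ω₂ ≈ 0.880 rad/s

Angular momentum about the spin axis is conserved since the torque about it is zero.
ω₂ = I₁ω₁ / I₂ = (6.700)(2.98 rad/s) / (22.70) = 0.8796 rad/s.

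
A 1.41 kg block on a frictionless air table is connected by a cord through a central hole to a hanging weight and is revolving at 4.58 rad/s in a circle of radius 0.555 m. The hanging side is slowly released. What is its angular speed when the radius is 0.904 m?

ω₂ ≈ 1.73 rad/s

No torque about the axis ⇒ m r₁² ω₁ = m r₂² ω₂.
ω₂ = ω₁ (r₁/r₂)² = (4.58)(0.555/0.904)² = 1.726 rad/s.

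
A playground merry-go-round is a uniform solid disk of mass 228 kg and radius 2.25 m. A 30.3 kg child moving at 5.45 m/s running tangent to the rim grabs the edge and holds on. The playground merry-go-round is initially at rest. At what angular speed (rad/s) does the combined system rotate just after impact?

The axle reaction passes through the axle and exerts no torque about it; angular momentum about the axle is conserved through the impact.
I_p = ½(228)(2.25)² = 577.1 kg·m². Taking the sense of the child's angular momentum as positive, L_{child} = m v R = (30.3)(5.45)(2.25) = 371.6 kg·m²/s.
L_i = 0 + 371.6 = 371.6 kg·m²/s.
After sticking, I_f = I_p + m R² = 577.1 + (30.3)(2.25)² = 730.5 kg·m².
ω_f = L_i / I_f = 371.6 / 730.5 = 0.5086 rad/s.

|ω_f| ≈ 0.509 rad/s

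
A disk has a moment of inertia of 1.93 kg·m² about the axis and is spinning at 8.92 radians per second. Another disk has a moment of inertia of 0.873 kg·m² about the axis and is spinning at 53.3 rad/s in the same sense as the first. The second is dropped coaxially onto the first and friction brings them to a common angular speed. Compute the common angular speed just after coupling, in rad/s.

The coupling torques are internal; angular momentum about the shared axis is conserved.
Taking A's sense as positive: L = (1.930)(8.92) + (0.8730)(53.3) = 63.75 kg·m²·rad/s.
Combined I = 1.930 + 0.8730 = 2.803 kg·m².
ω_f = L / I = 63.75 / 2.803 = 22.74 rad/s.

|ω_f| ≈ 22.7 rad/s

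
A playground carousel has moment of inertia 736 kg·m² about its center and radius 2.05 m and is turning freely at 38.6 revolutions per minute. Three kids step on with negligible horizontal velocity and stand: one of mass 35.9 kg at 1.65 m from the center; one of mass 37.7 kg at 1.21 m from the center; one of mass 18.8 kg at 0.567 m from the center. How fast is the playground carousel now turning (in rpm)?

ω_f ≈ 31.7 rpm

The added mass arrives with no angular momentum about the center, and any external torque about the center is negligible, so the system's angular momentum is conserved.
Added inertia Σmr² = (35.9)(1.65)² + (37.7)(1.21)² + (18.8)(0.567)² = 159.0 kg·m²; I_f = 736.0 + 159.0 = 895.0 kg·m².
ω_f = I_p ω_i / I_f = (736.0)(38.6) / 895.0 = 31.74 rpm.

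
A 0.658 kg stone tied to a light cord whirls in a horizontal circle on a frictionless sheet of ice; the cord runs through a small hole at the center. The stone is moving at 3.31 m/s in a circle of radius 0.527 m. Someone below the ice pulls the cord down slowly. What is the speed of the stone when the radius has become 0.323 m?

v₂ ≈ 5.40 m/s

Central (radial) force ⇒ zero torque about the center ⇒ m v r is constant.
v₂ = v₁ r₁ / r₂ = (3.31)(0.527) / (0.323) = 5.401 m/s.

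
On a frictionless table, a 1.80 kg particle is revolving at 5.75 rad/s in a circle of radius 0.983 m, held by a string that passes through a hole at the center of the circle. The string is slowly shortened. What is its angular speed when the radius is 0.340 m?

ω₂ ≈ 48.1 rad/s

No torque about the axis ⇒ m r₁² ω₁ = m r₂² ω₂.
ω₂ = ω₁ (r₁/r₂)² = (5.75)(0.983/0.340)² = 48.06 rad/s.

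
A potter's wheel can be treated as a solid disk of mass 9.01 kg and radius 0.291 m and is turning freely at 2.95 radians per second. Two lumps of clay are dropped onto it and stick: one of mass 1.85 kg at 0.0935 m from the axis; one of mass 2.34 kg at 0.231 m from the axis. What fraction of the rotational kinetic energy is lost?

fraction ≈ 0.270

The added mass arrives with no angular momentum about the axis, and any external torque about the axis is negligible, so the system's angular momentum is conserved.
I_p = ½(9.01)(0.291)² = 0.3815 kg·m².
Added inertia Σmr² = (1.85)(0.0935)² + (2.34)(0.231)² = 0.1410 kg·m²; I_f = 0.3815 + 0.1410 = 0.5225 kg·m².
ω_f = I_p ω_i / I_f = (0.3815)(2.95) / 0.5225 = 2.154 rad/s.
KE_i = ½(0.3815)(2.950 rad/s)² = 1.660 J; KE_f = ½(0.5225)(2.154)² = 1.212 J.
Fraction lost = 0.2699.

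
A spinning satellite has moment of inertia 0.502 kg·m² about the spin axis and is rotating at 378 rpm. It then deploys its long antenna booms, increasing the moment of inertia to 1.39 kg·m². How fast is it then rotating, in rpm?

With no external torque about the axis, L is conserved: I₁ω₁ = I₂ω₂.
ω₂ = I₁ω₁ / I₂ = (0.5020)(378 rpm) / (1.390) = 136.5 rpm.

ω₂ ≈ 137 rpm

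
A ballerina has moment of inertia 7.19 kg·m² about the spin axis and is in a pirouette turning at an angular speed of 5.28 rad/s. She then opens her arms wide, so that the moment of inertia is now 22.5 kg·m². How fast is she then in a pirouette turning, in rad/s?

ω₂ ≈ 1.69 rad/s

Angular momentum about the spin axis is conserved since the torque about it is zero.
ω₂ = I₁ω₁ / I₂ = (7.190)(5.28 rad/s) / (22.50) = 1.687 rad/s.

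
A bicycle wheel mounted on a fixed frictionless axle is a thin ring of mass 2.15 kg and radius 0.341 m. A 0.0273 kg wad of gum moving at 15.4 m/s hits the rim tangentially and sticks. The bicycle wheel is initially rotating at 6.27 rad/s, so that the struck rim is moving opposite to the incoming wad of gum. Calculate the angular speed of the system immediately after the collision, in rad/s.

The axle reaction passes through the axle and exerts no torque about it; angular momentum about the axle is conserved through the impact.
I_p = (2.15)(0.341)² = 0.2500 kg·m². Taking the sense of the wad of gum's angular momentum as positive, L_{wad} = m v R = (0.0273)(15.4)(0.341) = 0.1434 kg·m²/s.
L_i = −I_p ω_p + m v R = −(0.2500)(6.27) + 0.1434 = -1.424 kg·m²/s.
After sticking, I_f = I_p + m R² = 0.2500 + (0.0273)(0.341)² = 0.2532 kg·m².
ω_f = L_i / I_f = -1.424 / 0.2532 = -5.625 rad/s.

|ω_f| ≈ 5.63 rad/s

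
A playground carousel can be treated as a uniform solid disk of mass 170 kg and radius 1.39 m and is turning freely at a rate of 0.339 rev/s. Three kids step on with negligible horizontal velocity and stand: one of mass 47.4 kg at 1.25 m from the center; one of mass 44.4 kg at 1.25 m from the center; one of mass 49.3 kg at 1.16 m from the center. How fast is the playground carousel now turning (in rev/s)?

ω_f ≈ 0.149 rev/s

No external torque acts about the center; L_before = L_after.
I_p = ½(170)(1.39)² = 164.2 kg·m².
Added inertia Σmr² = (47.4)(1.25)² + (44.4)(1.25)² + (49.3)(1.16)² = 209.8 kg·m²; I_f = 164.2 + 209.8 = 374.0 kg·m².
ω_f = I_p ω_i / I_f = (164.2)(0.339) / 374.0 = 0.1489 rev/s.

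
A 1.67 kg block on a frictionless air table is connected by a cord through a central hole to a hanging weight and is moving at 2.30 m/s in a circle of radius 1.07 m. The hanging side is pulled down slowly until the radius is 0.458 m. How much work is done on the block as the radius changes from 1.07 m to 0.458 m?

W ≈ 19.7 J

The only horizontal force on the mass is along the cord (radial), so it exerts no torque about the hole and angular momentum m v r is conserved.
v₂ = v₁ r₁ / r₂ = (2.30)(1.07) / (0.458) = 5.373 m/s.
W = ΔKE = ½m(v₂² − v₁²) = 19.69 J.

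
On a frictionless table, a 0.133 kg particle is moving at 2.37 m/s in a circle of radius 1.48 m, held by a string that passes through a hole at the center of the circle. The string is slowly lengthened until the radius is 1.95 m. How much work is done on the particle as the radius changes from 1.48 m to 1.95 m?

W ≈ -0.158 J

Central (radial) force ⇒ zero torque about the center ⇒ m v r is constant.
v₂ = v₁ r₁ / r₂ = (2.37)(1.48) / (1.95) = 1.799 m/s.
W = ΔKE = ½m(v₂² − v₁²) = -0.1584 J.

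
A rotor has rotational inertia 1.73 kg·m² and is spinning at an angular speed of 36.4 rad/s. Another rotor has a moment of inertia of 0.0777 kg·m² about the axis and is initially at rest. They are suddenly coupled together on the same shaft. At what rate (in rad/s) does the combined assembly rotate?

The coupling torques are internal; angular momentum about the shared axis is conserved.
Taking A's sense as positive: L = (1.730)(36.4) = 62.97 kg·m²·rad/s.
Combined I = 1.730 + 0.07770 = 1.808 kg·m².
ω_f = L / I = 62.97 / 1.808 = 34.84 rad/s.

|ω_f| ≈ 34.8 rad/s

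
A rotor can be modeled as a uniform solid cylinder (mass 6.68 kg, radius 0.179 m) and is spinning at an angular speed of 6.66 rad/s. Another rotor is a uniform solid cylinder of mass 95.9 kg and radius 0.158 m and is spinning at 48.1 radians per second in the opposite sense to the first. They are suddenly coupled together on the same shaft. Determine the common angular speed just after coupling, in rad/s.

|ω_f| ≈ 43.6 rad/s

The coupling torques are internal; angular momentum about the shared axis is conserved.
Moments of inertia: I_A = ½(6.68)(0.179)² = 0.1070 kg·m²; I_B = ½(95.9)(0.158)² = 1.197 kg·m².
Taking A's sense as positive: L = (0.1070)(6.66) − (1.197)(48.1) = -56.86 kg·m²·rad/s.
Combined I = 0.1070 + 1.197 = 1.304 kg·m².
ω_f = L / I = -56.86 / 1.304 = -43.61 rad/s.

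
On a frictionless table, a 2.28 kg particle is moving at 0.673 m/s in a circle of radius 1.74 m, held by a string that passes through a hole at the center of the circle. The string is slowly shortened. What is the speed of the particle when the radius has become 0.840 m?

v₂ ≈ 1.39 m/s

Central (radial) force ⇒ zero torque about the center ⇒ m v r is constant.
v₂ = v₁ r₁ / r₂ = (0.673)(1.74) / (0.840) = 1.394 m/s.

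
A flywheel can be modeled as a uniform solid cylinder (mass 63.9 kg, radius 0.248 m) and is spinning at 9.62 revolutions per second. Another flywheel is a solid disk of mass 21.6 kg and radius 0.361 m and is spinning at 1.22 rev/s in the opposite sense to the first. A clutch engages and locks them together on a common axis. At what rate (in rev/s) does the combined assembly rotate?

No external torque acts about the common axis, so total angular momentum is conserved.
Moments of inertia: I_A = ½(63.9)(0.248)² = 1.965 kg·m²; I_B = ½(21.6)(0.361)² = 1.407 kg·m².
Taking A's sense as positive: L = (1.965)(9.62) − (1.407)(1.22) = 17.19 kg·m²·rev/s.
Combined I = 1.965 + 1.407 = 3.373 kg·m².
ω_f = L / I = 17.19 / 3.373 = 5.096 rev/s.

|ω_f| ≈ 5.10 rev/s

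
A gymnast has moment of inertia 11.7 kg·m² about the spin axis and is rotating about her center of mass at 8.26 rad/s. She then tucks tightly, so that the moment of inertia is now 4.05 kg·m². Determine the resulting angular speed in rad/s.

ω₂ ≈ 23.9 rad/s

No external torque acts about the spin axis, so angular momentum is conserved.
ω₂ = I₁ω₁ / I₂ = (11.70)(8.26 rad/s) / (4.050) = 23.86 rad/s.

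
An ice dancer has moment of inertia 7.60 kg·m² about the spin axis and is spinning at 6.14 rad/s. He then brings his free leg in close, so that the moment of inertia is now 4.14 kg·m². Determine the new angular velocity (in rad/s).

ω₂ ≈ 11.3 rad/s

With no external torque about the axis, L is conserved: I₁ω₁ = I₂ω₂.
ω₂ = I₁ω₁ / I₂ = (7.600)(6.14 rad/s) / (4.140) = 11.27 rad/s.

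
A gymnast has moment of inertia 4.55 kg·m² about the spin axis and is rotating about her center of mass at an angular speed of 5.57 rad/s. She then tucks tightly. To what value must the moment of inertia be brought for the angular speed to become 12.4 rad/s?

Angular momentum about the spin axis is conserved since the torque about it is zero.
I₂ = I₁ω₁ / ω₂ = (4.55)(5.57) / (12.4) = 2.044 kg·m².

I₂ ≈ 2.04 kg·m²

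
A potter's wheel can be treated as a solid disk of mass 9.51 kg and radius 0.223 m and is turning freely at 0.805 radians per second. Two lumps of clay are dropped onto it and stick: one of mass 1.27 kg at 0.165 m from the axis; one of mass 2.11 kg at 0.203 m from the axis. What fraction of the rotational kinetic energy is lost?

The added mass arrives with no angular momentum about the axis, and any external torque about the axis is negligible, so the system's angular momentum is conserved.
I_p = ½(9.51)(0.223)² = 0.2365 kg·m².
Added inertia Σmr² = (1.27)(0.165)² + (2.11)(0.203)² = 0.1215 kg·m²; I_f = 0.2365 + 0.1215 = 0.3580 kg·m².
ω_f = I_p ω_i / I_f = (0.2365)(0.805) / 0.3580 = 0.5317 rad/s.
KE_i = ½(0.2365)(0.8050 rad/s)² = 0.07662 J; KE_f = ½(0.3580)(0.5317)² = 0.05061 J.
Fraction lost = 0.3395.

fraction ≈ 0.339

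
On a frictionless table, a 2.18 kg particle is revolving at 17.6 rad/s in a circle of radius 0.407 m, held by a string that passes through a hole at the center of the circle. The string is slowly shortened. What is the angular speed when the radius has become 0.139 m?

ω₂ ≈ 151 rad/s

No torque about the axis ⇒ m r₁² ω₁ = m r₂² ω₂.
ω₂ = ω₁ (r₁/r₂)² = (17.6)(0.407/0.139)² = 150.9 rad/s.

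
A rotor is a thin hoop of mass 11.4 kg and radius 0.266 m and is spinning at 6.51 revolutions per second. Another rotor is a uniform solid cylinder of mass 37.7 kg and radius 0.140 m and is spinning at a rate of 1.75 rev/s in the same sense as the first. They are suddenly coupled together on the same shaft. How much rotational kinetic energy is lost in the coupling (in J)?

The coupling torques are internal; angular momentum about the shared axis is conserved.
Moments of inertia: I_A = (11.4)(0.266)² = 0.8066 kg·m²; I_B = ½(37.7)(0.140)² = 0.3695 kg·m².
Taking A's sense as positive: L = (0.8066)(6.51) + (0.3695)(1.75) = 5.898 kg·m²·rev/s.
Combined I = 0.8066 + 0.3695 = 1.176 kg·m².
ω_f = L / I = 5.898 / 1.176 = 5.015 rev/s.
KE_i = ½ΣIω² = 697.1 J; KE_f = ½(1.176)(31.51)² = 583.8 J.

ΔKE lost ≈ 113 J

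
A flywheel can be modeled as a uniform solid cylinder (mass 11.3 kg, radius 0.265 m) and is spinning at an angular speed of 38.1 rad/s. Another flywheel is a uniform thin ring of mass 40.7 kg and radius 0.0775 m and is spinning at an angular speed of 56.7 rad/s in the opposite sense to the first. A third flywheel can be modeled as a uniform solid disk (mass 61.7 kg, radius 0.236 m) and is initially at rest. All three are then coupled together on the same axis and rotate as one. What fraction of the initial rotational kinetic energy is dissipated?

The coupling torques are internal; angular momentum about the shared axis is conserved.
Moments of inertia: I_A = ½(11.3)(0.265)² = 0.3968 kg·m²; I_B = (40.7)(0.0775)² = 0.2445 kg·m²; I_C = ½(61.7)(0.236)² = 1.718 kg·m².
Taking A's sense as positive: L = (0.3968)(38.1) − (0.2445)(56.7) = 1.256 kg·m²·rad/s.
Combined I = 0.3968 + 0.2445 + 1.718 = 2.359 kg·m².
ω_f = L / I = 1.256 / 2.359 = 0.5325 rad/s.
KE_i = ½ΣIω² = 680.9 J; KE_f = ½(2.359)(0.5325)² = 0.3345 J.
Fraction dissipated = (KE_i − KE_f)/KE_i = 0.9995.

fraction ≈ 1.00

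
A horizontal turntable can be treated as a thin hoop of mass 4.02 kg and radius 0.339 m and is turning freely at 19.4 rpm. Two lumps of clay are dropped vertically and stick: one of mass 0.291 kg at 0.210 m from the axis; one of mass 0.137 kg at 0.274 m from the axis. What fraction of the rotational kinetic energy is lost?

fraction ≈ 0.0477

The added mass arrives with no angular momentum about the axis, and any external torque about the axis is negligible, so the system's angular momentum is conserved.
I_p = (4.02)(0.339)² = 0.4620 kg·m².
Added inertia Σmr² = (0.291)(0.210)² + (0.137)(0.274)² = 0.02312 kg·m²; I_f = 0.4620 + 0.02312 = 0.4851 kg·m².
ω_f = I_p ω_i / I_f = (0.4620)(19.4) / 0.4851 = 18.48 rpm.
KE_i = ½(0.4620)(2.032 rad/s)² = 0.9534 J; KE_f = ½(0.4851)(1.935)² = 0.9079 J.
Fraction lost = 0.04766.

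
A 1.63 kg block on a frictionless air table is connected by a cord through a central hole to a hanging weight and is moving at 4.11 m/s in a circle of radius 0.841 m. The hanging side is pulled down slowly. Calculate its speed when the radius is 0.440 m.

Central (radial) force ⇒ zero torque about the center ⇒ m v r is constant.
v₂ = v₁ r₁ / r₂ = (4.11)(0.841) / (0.440) = 7.856 m/s.

v₂ ≈ 7.86 m/s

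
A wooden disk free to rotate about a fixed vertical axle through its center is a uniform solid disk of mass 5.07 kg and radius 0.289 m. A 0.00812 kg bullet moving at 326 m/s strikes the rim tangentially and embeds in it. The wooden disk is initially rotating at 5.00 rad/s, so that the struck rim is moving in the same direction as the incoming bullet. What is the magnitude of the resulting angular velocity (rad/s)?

The axle reaction passes through the axle and exerts no torque about it; angular momentum about the axle is conserved through the impact.
I_p = ½(5.07)(0.289)² = 0.2117 kg·m². Taking the sense of the bullet's angular momentum as positive, L_{bullet} = m v R = (0.00812)(326)(0.289) = 0.7650 kg·m²/s.
L_i = +I_p ω_p + m v R = +(0.2117)(5.00) + 0.7650 = 1.824 kg·m²/s.
After sticking, I_f = I_p + m R² = 0.2117 + (0.00812)(0.289)² = 0.2124 kg·m².
ω_f = L_i / I_f = 1.824 / 0.2124 = 8.586 rad/s.

|ω_f| ≈ 8.59 rad/s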